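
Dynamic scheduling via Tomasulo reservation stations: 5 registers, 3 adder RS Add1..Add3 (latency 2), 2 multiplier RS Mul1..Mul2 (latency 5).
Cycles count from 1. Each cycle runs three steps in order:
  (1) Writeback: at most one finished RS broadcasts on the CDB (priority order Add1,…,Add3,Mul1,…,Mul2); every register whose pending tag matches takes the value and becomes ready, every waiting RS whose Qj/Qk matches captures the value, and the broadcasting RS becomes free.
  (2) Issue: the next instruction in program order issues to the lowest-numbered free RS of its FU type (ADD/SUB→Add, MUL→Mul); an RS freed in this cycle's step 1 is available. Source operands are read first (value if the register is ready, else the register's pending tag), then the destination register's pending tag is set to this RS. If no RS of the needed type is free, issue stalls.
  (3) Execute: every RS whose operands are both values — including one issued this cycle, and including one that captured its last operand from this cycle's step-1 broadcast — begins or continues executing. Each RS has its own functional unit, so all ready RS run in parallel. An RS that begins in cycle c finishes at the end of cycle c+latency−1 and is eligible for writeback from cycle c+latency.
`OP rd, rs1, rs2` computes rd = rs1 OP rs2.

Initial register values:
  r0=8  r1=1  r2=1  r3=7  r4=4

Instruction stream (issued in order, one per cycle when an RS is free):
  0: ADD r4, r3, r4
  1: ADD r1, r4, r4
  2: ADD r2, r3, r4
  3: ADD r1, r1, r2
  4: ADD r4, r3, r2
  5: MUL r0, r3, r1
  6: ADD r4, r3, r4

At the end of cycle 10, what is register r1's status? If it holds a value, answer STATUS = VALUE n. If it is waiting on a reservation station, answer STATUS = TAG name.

STATUS = VALUE 40

  c1: issue ADD r4<-Add1  regs: r0:8,r1:1,r2:1,r3:7,r4:Add1
  c2: issue ADD r1<-Add2  regs: r0:8,r1:Add2,r2:1,r3:7,r4:Add1
  c3: CDB Add1=11; issue ADD r2<-Add1  regs: r0:8,r1:Add2,r2:Add1,r3:7,r4:11
  c4: issue ADD r1<-Add3  regs: r0:8,r1:Add3,r2:Add1,r3:7,r4:11
  c5: CDB Add1=18; issue ADD r4<-Add1  regs: r0:8,r1:Add3,r2:18,r3:7,r4:Add1
  c6: CDB Add2=22; issue MUL r0<-Mul1  regs: r0:Mul1,r1:Add3,r2:18,r3:7,r4:Add1
  c7: CDB Add1=25; issue ADD r4<-Add1  regs: r0:Mul1,r1:Add3,r2:18,r3:7,r4:Add1
  c8: CDB Add3=40  regs: r0:Mul1,r1:40,r2:18,r3:7,r4:Add1
  c9: CDB Add1=32  regs: r0:Mul1,r1:40,r2:18,r3:7,r4:32
  c10: -  regs: r0:Mul1,r1:40,r2:18,r3:7,r4:32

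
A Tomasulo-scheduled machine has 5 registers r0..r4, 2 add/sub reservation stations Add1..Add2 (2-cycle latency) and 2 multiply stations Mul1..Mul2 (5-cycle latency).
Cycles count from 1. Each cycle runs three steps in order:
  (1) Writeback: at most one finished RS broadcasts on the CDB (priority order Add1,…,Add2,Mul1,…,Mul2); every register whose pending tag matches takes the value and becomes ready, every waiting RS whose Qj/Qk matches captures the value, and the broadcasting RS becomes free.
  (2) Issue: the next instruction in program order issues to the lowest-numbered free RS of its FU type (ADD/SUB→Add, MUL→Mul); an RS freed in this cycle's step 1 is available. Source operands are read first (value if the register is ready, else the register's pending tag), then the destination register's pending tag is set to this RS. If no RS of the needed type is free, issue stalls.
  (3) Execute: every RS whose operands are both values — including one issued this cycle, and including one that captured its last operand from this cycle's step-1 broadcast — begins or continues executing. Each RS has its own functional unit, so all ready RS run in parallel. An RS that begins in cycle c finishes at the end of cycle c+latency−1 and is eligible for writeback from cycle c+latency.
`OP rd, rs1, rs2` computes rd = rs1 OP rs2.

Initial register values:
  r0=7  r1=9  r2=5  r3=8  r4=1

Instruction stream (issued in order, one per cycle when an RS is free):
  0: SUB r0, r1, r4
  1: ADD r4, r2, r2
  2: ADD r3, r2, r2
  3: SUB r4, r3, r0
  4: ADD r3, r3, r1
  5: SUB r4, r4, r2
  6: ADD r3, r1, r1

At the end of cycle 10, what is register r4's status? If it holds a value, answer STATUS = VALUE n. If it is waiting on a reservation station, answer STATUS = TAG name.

c1: issue SUB r0<-Add1 | r0:Add1,r1:9,r2:5,r3:8,r4:1
c2: issue ADD r4<-Add2 | r0:Add1,r1:9,r2:5,r3:8,r4:Add2
c3: CDB Add1=8; issue ADD r3<-Add1 | r0:8,r1:9,r2:5,r3:Add1,r4:Add2
c4: CDB Add2=10; issue SUB r4<-Add2 | r0:8,r1:9,r2:5,r3:Add1,r4:Add2
c5: CDB Add1=10; issue ADD r3<-Add1 | r0:8,r1:9,r2:5,r3:Add1,r4:Add2
c6: stall | r0:8,r1:9,r2:5,r3:Add1,r4:Add2
c7: CDB Add1=19; issue SUB r4<-Add1 | r0:8,r1:9,r2:5,r3:19,r4:Add1
c8: CDB Add2=2; issue ADD r3<-Add2 | r0:8,r1:9,r2:5,r3:Add2,r4:Add1
c9: - | r0:8,r1:9,r2:5,r3:Add2,r4:Add1
c10: CDB Add1=-3 | r0:8,r1:9,r2:5,r3:Add2,r4:-3

STATUS = VALUE -3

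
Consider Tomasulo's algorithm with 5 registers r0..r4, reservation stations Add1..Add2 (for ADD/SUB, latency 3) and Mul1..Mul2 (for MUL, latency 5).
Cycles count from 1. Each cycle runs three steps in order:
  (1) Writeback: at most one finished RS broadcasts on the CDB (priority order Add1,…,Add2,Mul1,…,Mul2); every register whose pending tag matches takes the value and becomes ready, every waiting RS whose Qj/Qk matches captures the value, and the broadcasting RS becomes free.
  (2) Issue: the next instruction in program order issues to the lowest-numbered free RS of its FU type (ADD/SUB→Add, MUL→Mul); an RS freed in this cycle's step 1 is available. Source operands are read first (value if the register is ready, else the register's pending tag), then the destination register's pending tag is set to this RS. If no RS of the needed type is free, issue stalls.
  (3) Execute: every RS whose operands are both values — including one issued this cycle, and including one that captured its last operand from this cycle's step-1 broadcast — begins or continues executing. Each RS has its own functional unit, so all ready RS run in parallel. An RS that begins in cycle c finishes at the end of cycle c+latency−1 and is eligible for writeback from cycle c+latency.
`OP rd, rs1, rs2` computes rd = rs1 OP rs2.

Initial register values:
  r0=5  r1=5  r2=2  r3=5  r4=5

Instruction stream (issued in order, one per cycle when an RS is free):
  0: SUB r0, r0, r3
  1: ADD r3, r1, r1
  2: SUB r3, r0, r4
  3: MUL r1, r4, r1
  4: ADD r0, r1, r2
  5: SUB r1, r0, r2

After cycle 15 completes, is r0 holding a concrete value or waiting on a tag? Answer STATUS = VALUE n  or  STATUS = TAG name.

STATUS = VALUE 27

  c1: issue SUB r0<-Add1  regs: r0:Add1,r1:5,r2:2,r3:5,r4:5
  c2: issue ADD r3<-Add2  regs: r0:Add1,r1:5,r2:2,r3:Add2,r4:5
  c3: stall  regs: r0:Add1,r1:5,r2:2,r3:Add2,r4:5
  c4: CDB Add1=0; issue SUB r3<-Add1  regs: r0:0,r1:5,r2:2,r3:Add1,r4:5
  c5: CDB Add2=10; issue MUL r1<-Mul1  regs: r0:0,r1:Mul1,r2:2,r3:Add1,r4:5
  c6: issue ADD r0<-Add2  regs: r0:Add2,r1:Mul1,r2:2,r3:Add1,r4:5
  c7: CDB Add1=-5; issue SUB r1<-Add1  regs: r0:Add2,r1:Add1,r2:2,r3:-5,r4:5
  c8: -  regs: r0:Add2,r1:Add1,r2:2,r3:-5,r4:5
  c9: -  regs: r0:Add2,r1:Add1,r2:2,r3:-5,r4:5
  c10: CDB Mul1=25  regs: r0:Add2,r1:Add1,r2:2,r3:-5,r4:5
  c11: -  regs: r0:Add2,r1:Add1,r2:2,r3:-5,r4:5
  c12: -  regs: r0:Add2,r1:Add1,r2:2,r3:-5,r4:5
  c13: CDB Add2=27  regs: r0:27,r1:Add1,r2:2,r3:-5,r4:5
  c14: -  regs: r0:27,r1:Add1,r2:2,r3:-5,r4:5
  c15: -  regs: r0:27,r1:Add1,r2:2,r3:-5,r4:5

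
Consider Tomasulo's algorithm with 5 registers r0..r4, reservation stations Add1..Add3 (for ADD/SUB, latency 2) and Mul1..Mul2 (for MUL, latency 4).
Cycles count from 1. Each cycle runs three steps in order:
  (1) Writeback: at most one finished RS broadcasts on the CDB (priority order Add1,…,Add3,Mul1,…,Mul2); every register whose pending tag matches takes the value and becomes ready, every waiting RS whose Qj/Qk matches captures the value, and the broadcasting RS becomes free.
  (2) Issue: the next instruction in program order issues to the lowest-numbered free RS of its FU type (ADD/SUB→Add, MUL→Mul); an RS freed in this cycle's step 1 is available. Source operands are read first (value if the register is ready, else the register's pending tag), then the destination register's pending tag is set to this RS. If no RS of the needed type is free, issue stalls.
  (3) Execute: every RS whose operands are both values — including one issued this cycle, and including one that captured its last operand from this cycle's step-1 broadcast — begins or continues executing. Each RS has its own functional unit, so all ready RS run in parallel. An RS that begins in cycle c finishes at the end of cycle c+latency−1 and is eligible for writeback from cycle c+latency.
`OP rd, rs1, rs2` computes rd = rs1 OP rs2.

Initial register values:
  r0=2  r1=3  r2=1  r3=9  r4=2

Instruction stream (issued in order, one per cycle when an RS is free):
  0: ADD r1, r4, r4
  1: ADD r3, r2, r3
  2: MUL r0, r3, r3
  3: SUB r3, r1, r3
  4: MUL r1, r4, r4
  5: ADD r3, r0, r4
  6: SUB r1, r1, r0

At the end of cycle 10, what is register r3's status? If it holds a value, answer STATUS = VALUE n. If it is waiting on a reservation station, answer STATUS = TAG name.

c1: issue ADD r1<-Add1 | r0:2,r1:Add1,r2:1,r3:9,r4:2
c2: issue ADD r3<-Add2 | r0:2,r1:Add1,r2:1,r3:Add2,r4:2
c3: CDB Add1=4; issue MUL r0<-Mul1 | r0:Mul1,r1:4,r2:1,r3:Add2,r4:2
c4: CDB Add2=10; issue SUB r3<-Add1 | r0:Mul1,r1:4,r2:1,r3:Add1,r4:2
c5: issue MUL r1<-Mul2 | r0:Mul1,r1:Mul2,r2:1,r3:Add1,r4:2
c6: CDB Add1=-6; issue ADD r3<-Add1 | r0:Mul1,r1:Mul2,r2:1,r3:Add1,r4:2
c7: issue SUB r1<-Add2 | r0:Mul1,r1:Add2,r2:1,r3:Add1,r4:2
c8: CDB Mul1=100 | r0:100,r1:Add2,r2:1,r3:Add1,r4:2
c9: CDB Mul2=4 | r0:100,r1:Add2,r2:1,r3:Add1,r4:2
c10: CDB Add1=102 | r0:100,r1:Add2,r2:1,r3:102,r4:2

STATUS = VALUE 102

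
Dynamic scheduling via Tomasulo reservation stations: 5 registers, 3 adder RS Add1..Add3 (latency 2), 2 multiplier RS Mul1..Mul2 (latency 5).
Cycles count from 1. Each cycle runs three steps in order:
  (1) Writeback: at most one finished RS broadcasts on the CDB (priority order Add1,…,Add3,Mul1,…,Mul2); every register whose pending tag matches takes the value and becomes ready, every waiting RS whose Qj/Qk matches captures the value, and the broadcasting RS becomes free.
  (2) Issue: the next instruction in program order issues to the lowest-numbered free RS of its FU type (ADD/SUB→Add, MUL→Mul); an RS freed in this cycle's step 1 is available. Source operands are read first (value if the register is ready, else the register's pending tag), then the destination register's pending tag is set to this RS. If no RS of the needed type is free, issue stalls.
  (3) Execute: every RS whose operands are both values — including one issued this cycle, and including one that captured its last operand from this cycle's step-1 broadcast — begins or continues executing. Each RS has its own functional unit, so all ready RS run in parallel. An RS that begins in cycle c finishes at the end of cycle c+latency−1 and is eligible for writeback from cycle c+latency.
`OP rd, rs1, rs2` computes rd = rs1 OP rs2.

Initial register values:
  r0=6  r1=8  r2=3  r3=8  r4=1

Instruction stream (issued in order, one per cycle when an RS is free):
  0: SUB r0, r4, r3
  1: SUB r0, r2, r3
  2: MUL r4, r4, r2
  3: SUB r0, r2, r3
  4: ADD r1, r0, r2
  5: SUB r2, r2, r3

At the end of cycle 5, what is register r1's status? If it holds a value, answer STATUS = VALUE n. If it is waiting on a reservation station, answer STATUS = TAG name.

STATUS = TAG Add2

cycle 1: issue SUB r0<-Add1 // r0:Add1,r1:8,r2:3,r3:8,r4:1
cycle 2: issue SUB r0<-Add2 // r0:Add2,r1:8,r2:3,r3:8,r4:1
cycle 3: CDB Add1=-7; issue MUL r4<-Mul1 // r0:Add2,r1:8,r2:3,r3:8,r4:Mul1
cycle 4: CDB Add2=-5; issue SUB r0<-Add1 // r0:Add1,r1:8,r2:3,r3:8,r4:Mul1
cycle 5: issue ADD r1<-Add2 // r0:Add1,r1:Add2,r2:3,r3:8,r4:Mul1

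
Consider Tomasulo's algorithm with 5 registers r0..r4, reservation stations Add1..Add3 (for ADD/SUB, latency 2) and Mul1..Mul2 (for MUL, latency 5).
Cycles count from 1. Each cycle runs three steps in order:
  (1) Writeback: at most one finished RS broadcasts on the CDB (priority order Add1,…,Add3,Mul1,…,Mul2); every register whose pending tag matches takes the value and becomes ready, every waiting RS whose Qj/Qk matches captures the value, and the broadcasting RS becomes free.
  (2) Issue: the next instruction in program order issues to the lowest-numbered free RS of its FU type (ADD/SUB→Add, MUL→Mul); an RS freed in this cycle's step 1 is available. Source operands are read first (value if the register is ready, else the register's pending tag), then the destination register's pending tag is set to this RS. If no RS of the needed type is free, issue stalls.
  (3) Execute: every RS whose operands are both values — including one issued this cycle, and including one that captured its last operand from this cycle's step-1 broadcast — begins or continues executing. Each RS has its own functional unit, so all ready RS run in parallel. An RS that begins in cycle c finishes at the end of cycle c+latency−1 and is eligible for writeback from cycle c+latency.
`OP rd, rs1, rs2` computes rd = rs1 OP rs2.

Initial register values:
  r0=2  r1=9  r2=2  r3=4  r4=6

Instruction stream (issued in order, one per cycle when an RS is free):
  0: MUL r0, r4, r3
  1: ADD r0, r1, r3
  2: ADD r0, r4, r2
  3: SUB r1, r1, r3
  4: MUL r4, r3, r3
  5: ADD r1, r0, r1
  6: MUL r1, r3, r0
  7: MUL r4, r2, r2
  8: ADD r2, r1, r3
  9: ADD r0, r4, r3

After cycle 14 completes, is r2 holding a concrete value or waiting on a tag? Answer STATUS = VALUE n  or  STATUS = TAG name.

STATUS = VALUE 36

  c1: issue MUL r0<-Mul1  regs: r0:Mul1,r1:9,r2:2,r3:4,r4:6
  c2: issue ADD r0<-Add1  regs: r0:Add1,r1:9,r2:2,r3:4,r4:6
  c3: issue ADD r0<-Add2  regs: r0:Add2,r1:9,r2:2,r3:4,r4:6
  c4: CDB Add1=13; issue SUB r1<-Add1  regs: r0:Add2,r1:Add1,r2:2,r3:4,r4:6
  c5: CDB Add2=8; issue MUL r4<-Mul2  regs: r0:8,r1:Add1,r2:2,r3:4,r4:Mul2
  c6: CDB Add1=5; issue ADD r1<-Add1  regs: r0:8,r1:Add1,r2:2,r3:4,r4:Mul2
  c7: CDB Mul1=24; issue MUL r1<-Mul1  regs: r0:8,r1:Mul1,r2:2,r3:4,r4:Mul2
  c8: CDB Add1=13; stall  regs: r0:8,r1:Mul1,r2:2,r3:4,r4:Mul2
  c9: stall  regs: r0:8,r1:Mul1,r2:2,r3:4,r4:Mul2
  c10: CDB Mul2=16; issue MUL r4<-Mul2  regs: r0:8,r1:Mul1,r2:2,r3:4,r4:Mul2
  c11: issue ADD r2<-Add1  regs: r0:8,r1:Mul1,r2:Add1,r3:4,r4:Mul2
  c12: CDB Mul1=32; issue ADD r0<-Add2  regs: r0:Add2,r1:32,r2:Add1,r3:4,r4:Mul2
  c13: -  regs: r0:Add2,r1:32,r2:Add1,r3:4,r4:Mul2
  c14: CDB Add1=36  regs: r0:Add2,r1:32,r2:36,r3:4,r4:Mul2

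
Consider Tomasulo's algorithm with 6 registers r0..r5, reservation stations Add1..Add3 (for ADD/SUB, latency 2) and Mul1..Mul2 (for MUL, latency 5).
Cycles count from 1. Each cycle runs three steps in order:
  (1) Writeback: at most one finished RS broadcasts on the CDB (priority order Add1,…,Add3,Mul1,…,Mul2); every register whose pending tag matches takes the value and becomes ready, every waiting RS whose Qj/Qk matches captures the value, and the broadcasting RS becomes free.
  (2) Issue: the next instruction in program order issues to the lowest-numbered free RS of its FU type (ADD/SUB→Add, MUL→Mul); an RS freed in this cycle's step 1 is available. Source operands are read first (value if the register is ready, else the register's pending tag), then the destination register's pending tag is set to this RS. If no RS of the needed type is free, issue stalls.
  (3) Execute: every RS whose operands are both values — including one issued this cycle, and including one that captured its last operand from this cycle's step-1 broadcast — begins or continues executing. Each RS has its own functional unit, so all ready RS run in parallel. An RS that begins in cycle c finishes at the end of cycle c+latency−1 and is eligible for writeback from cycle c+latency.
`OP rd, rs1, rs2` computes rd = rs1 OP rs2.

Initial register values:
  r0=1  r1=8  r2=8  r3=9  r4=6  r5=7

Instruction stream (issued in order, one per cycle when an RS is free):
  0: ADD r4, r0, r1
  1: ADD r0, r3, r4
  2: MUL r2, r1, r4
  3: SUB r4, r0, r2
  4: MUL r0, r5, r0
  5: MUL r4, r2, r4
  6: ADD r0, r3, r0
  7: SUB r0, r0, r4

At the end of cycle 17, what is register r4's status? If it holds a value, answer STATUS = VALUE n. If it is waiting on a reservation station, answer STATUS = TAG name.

STATUS = VALUE -3888

cycle 1: issue ADD r4<-Add1 // r0:1,r1:8,r2:8,r3:9,r4:Add1,r5:7
cycle 2: issue ADD r0<-Add2 // r0:Add2,r1:8,r2:8,r3:9,r4:Add1,r5:7
cycle 3: CDB Add1=9; issue MUL r2<-Mul1 // r0:Add2,r1:8,r2:Mul1,r3:9,r4:9,r5:7
cycle 4: issue SUB r4<-Add1 // r0:Add2,r1:8,r2:Mul1,r3:9,r4:Add1,r5:7
cycle 5: CDB Add2=18; issue MUL r0<-Mul2 // r0:Mul2,r1:8,r2:Mul1,r3:9,r4:Add1,r5:7
cycle 6: stall // r0:Mul2,r1:8,r2:Mul1,r3:9,r4:Add1,r5:7
cycle 7: stall // r0:Mul2,r1:8,r2:Mul1,r3:9,r4:Add1,r5:7
cycle 8: CDB Mul1=72; issue MUL r4<-Mul1 // r0:Mul2,r1:8,r2:72,r3:9,r4:Mul1,r5:7
cycle 9: issue ADD r0<-Add2 // r0:Add2,r1:8,r2:72,r3:9,r4:Mul1,r5:7
cycle 10: CDB Add1=-54; issue SUB r0<-Add1 // r0:Add1,r1:8,r2:72,r3:9,r4:Mul1,r5:7
cycle 11: CDB Mul2=126 // r0:Add1,r1:8,r2:72,r3:9,r4:Mul1,r5:7
cycle 12: - // r0:Add1,r1:8,r2:72,r3:9,r4:Mul1,r5:7
cycle 13: CDB Add2=135 // r0:Add1,r1:8,r2:72,r3:9,r4:Mul1,r5:7
cycle 14: - // r0:Add1,r1:8,r2:72,r3:9,r4:Mul1,r5:7
cycle 15: CDB Mul1=-3888 // r0:Add1,r1:8,r2:72,r3:9,r4:-3888,r5:7
cycle 16: - // r0:Add1,r1:8,r2:72,r3:9,r4:-3888,r5:7
cycle 17: CDB Add1=4023 // r0:4023,r1:8,r2:72,r3:9,r4:-3888,r5:7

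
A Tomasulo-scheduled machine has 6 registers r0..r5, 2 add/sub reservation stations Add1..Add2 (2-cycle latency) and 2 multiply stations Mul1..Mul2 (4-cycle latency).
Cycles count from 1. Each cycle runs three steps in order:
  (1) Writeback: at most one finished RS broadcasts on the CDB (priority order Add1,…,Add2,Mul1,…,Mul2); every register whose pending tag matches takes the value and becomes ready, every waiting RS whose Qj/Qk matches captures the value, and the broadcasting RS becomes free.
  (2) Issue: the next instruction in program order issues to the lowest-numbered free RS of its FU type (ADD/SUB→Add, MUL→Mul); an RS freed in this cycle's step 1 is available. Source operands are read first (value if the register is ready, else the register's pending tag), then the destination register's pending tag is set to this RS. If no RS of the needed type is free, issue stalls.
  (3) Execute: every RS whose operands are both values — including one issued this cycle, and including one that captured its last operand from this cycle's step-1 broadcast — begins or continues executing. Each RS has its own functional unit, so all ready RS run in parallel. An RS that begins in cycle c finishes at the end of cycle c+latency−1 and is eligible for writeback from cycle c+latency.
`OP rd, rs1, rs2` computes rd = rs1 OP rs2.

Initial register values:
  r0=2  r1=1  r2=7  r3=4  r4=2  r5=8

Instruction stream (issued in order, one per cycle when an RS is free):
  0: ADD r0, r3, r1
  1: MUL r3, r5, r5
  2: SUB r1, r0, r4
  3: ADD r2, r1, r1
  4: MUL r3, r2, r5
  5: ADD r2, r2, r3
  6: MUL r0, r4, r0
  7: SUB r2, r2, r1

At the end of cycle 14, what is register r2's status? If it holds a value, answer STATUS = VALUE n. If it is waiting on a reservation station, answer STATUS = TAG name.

c1: issue ADD r0<-Add1 | r0:Add1,r1:1,r2:7,r3:4,r4:2,r5:8
c2: issue MUL r3<-Mul1 | r0:Add1,r1:1,r2:7,r3:Mul1,r4:2,r5:8
c3: CDB Add1=5; issue SUB r1<-Add1 | r0:5,r1:Add1,r2:7,r3:Mul1,r4:2,r5:8
c4: issue ADD r2<-Add2 | r0:5,r1:Add1,r2:Add2,r3:Mul1,r4:2,r5:8
c5: CDB Add1=3; issue MUL r3<-Mul2 | r0:5,r1:3,r2:Add2,r3:Mul2,r4:2,r5:8
c6: CDB Mul1=64; issue ADD r2<-Add1 | r0:5,r1:3,r2:Add1,r3:Mul2,r4:2,r5:8
c7: CDB Add2=6; issue MUL r0<-Mul1 | r0:Mul1,r1:3,r2:Add1,r3:Mul2,r4:2,r5:8
c8: issue SUB r2<-Add2 | r0:Mul1,r1:3,r2:Add2,r3:Mul2,r4:2,r5:8
c9: - | r0:Mul1,r1:3,r2:Add2,r3:Mul2,r4:2,r5:8
c10: - | r0:Mul1,r1:3,r2:Add2,r3:Mul2,r4:2,r5:8
c11: CDB Mul1=10 | r0:10,r1:3,r2:Add2,r3:Mul2,r4:2,r5:8
c12: CDB Mul2=48 | r0:10,r1:3,r2:Add2,r3:48,r4:2,r5:8
c13: - | r0:10,r1:3,r2:Add2,r3:48,r4:2,r5:8
c14: CDB Add1=54 | r0:10,r1:3,r2:Add2,r3:48,r4:2,r5:8

STATUS = TAG Add2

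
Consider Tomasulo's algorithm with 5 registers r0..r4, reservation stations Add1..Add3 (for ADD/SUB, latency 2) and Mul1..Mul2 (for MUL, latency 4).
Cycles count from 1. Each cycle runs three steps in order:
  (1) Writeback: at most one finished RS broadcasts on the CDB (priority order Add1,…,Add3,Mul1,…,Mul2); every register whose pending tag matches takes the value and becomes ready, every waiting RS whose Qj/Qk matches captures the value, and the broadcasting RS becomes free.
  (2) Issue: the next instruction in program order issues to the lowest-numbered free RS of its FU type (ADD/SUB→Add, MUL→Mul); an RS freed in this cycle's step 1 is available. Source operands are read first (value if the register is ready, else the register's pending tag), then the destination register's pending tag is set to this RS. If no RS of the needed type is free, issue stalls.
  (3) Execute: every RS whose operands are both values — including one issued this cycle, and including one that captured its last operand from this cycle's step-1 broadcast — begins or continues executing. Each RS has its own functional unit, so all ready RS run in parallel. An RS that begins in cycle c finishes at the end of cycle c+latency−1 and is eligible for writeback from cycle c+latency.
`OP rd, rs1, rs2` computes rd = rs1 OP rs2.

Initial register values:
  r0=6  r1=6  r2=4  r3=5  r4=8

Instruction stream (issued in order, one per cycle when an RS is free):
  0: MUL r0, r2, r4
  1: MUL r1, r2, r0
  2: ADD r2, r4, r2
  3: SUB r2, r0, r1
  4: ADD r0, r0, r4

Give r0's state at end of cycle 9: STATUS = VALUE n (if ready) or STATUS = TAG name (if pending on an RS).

cycle 1: issue MUL r0<-Mul1 // r0:Mul1,r1:6,r2:4,r3:5,r4:8
cycle 2: issue MUL r1<-Mul2 // r0:Mul1,r1:Mul2,r2:4,r3:5,r4:8
cycle 3: issue ADD r2<-Add1 // r0:Mul1,r1:Mul2,r2:Add1,r3:5,r4:8
cycle 4: issue SUB r2<-Add2 // r0:Mul1,r1:Mul2,r2:Add2,r3:5,r4:8
cycle 5: CDB Add1=12; issue ADD r0<-Add1 // r0:Add1,r1:Mul2,r2:Add2,r3:5,r4:8
cycle 6: CDB Mul1=32 // r0:Add1,r1:Mul2,r2:Add2,r3:5,r4:8
cycle 7: - // r0:Add1,r1:Mul2,r2:Add2,r3:5,r4:8
cycle 8: CDB Add1=40 // r0:40,r1:Mul2,r2:Add2,r3:5,r4:8
cycle 9: - // r0:40,r1:Mul2,r2:Add2,r3:5,r4:8

STATUS = VALUE 40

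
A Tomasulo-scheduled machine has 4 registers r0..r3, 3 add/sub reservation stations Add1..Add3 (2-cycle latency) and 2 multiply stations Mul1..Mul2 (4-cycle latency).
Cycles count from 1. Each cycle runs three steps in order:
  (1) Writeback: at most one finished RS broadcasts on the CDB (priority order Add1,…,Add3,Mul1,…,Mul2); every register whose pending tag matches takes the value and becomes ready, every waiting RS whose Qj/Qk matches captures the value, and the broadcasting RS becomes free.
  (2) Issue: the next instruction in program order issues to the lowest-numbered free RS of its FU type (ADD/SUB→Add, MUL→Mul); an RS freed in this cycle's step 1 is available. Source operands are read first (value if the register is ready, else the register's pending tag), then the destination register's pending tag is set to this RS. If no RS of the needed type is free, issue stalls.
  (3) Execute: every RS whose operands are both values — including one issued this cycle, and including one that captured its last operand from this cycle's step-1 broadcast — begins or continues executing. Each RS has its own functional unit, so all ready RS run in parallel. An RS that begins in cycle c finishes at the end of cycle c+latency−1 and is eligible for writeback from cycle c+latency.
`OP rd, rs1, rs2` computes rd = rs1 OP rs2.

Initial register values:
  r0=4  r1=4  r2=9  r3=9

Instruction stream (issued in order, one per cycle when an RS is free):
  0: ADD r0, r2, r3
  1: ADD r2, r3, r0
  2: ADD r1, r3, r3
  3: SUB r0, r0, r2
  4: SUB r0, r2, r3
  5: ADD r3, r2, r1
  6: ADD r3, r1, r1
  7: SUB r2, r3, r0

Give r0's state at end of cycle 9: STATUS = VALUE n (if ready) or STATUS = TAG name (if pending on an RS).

STATUS = VALUE 18

cycle 1: issue ADD r0<-Add1 // r0:Add1,r1:4,r2:9,r3:9
cycle 2: issue ADD r2<-Add2 // r0:Add1,r1:4,r2:Add2,r3:9
cycle 3: CDB Add1=18; issue ADD r1<-Add1 // r0:18,r1:Add1,r2:Add2,r3:9
cycle 4: issue SUB r0<-Add3 // r0:Add3,r1:Add1,r2:Add2,r3:9
cycle 5: CDB Add1=18; issue SUB r0<-Add1 // r0:Add1,r1:18,r2:Add2,r3:9
cycle 6: CDB Add2=27; issue ADD r3<-Add2 // r0:Add1,r1:18,r2:27,r3:Add2
cycle 7: stall // r0:Add1,r1:18,r2:27,r3:Add2
cycle 8: CDB Add1=18; issue ADD r3<-Add1 // r0:18,r1:18,r2:27,r3:Add1
cycle 9: CDB Add2=45; issue SUB r2<-Add2 // r0:18,r1:18,r2:Add2,r3:Add1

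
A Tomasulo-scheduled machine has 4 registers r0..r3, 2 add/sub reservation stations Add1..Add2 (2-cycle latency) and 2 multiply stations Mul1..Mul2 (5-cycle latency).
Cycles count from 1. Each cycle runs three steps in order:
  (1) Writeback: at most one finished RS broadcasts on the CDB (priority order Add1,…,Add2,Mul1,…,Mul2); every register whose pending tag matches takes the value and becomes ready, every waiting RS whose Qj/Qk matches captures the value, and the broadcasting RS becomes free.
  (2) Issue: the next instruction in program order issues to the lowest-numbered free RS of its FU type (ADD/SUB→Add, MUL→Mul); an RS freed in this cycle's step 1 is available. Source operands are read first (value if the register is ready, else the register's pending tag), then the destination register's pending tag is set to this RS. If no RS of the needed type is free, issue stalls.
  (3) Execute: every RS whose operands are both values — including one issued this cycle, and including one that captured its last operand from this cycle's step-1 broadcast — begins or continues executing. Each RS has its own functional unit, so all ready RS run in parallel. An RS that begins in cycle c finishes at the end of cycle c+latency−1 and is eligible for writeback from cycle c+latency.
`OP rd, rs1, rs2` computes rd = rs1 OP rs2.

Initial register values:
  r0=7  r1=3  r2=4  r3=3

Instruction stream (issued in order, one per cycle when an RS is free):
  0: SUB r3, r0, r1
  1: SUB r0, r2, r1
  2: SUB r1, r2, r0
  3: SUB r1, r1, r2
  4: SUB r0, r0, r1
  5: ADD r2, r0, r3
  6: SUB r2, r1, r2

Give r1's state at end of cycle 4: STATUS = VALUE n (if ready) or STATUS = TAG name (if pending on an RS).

  c1: issue SUB r3<-Add1  regs: r0:7,r1:3,r2:4,r3:Add1
  c2: issue SUB r0<-Add2  regs: r0:Add2,r1:3,r2:4,r3:Add1
  c3: CDB Add1=4; issue SUB r1<-Add1  regs: r0:Add2,r1:Add1,r2:4,r3:4
  c4: CDB Add2=1; issue SUB r1<-Add2  regs: r0:1,r1:Add2,r2:4,r3:4

STATUS = TAG Add2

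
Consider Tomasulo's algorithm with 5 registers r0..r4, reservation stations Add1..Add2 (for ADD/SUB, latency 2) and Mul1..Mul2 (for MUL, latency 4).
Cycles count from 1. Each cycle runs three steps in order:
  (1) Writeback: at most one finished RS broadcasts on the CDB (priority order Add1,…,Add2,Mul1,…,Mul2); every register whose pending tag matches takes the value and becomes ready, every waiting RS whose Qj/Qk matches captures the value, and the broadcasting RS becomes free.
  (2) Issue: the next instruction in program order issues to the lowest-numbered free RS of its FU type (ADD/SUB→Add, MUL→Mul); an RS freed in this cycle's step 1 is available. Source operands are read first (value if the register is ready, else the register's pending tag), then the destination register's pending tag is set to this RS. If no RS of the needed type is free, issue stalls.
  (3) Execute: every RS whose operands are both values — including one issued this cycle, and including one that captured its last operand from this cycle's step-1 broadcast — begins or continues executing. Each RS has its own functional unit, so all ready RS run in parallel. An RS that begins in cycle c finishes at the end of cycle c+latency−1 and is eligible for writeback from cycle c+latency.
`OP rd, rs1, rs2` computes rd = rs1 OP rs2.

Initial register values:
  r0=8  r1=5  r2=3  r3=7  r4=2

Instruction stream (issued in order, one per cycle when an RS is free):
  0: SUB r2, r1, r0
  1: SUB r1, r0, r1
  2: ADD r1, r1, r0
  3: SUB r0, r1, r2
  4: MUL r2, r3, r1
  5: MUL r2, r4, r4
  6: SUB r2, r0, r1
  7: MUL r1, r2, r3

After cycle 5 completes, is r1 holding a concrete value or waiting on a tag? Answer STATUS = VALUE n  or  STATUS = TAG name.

c1: issue SUB r2<-Add1 | r0:8,r1:5,r2:Add1,r3:7,r4:2
c2: issue SUB r1<-Add2 | r0:8,r1:Add2,r2:Add1,r3:7,r4:2
c3: CDB Add1=-3; issue ADD r1<-Add1 | r0:8,r1:Add1,r2:-3,r3:7,r4:2
c4: CDB Add2=3; issue SUB r0<-Add2 | r0:Add2,r1:Add1,r2:-3,r3:7,r4:2
c5: issue MUL r2<-Mul1 | r0:Add2,r1:Add1,r2:Mul1,r3:7,r4:2

STATUS = TAG Add1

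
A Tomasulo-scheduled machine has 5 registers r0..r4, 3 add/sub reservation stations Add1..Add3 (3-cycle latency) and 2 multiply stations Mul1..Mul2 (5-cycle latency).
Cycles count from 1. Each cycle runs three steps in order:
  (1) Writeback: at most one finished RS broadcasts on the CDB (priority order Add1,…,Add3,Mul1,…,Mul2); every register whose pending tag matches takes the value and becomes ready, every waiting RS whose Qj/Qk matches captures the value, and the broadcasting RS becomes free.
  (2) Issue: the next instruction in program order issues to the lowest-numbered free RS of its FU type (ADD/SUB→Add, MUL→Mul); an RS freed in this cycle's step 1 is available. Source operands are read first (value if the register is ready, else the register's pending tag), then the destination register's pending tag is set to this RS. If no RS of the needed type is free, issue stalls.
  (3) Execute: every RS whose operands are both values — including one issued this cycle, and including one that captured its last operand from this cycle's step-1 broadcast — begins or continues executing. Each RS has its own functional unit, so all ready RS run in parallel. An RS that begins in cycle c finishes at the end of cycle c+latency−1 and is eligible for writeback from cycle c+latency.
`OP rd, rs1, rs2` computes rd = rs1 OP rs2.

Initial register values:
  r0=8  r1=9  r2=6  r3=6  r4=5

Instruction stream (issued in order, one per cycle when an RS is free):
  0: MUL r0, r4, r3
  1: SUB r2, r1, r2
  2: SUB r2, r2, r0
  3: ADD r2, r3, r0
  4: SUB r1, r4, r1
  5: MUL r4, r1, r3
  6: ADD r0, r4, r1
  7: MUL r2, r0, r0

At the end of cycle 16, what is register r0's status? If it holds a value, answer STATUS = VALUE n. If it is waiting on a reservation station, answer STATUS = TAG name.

STATUS = VALUE -28

cycle 1: issue MUL r0<-Mul1 // r0:Mul1,r1:9,r2:6,r3:6,r4:5
cycle 2: issue SUB r2<-Add1 // r0:Mul1,r1:9,r2:Add1,r3:6,r4:5
cycle 3: issue SUB r2<-Add2 // r0:Mul1,r1:9,r2:Add2,r3:6,r4:5
cycle 4: issue ADD r2<-Add3 // r0:Mul1,r1:9,r2:Add3,r3:6,r4:5
cycle 5: CDB Add1=3; issue SUB r1<-Add1 // r0:Mul1,r1:Add1,r2:Add3,r3:6,r4:5
cycle 6: CDB Mul1=30; issue MUL r4<-Mul1 // r0:30,r1:Add1,r2:Add3,r3:6,r4:Mul1
cycle 7: stall // r0:30,r1:Add1,r2:Add3,r3:6,r4:Mul1
cycle 8: CDB Add1=-4; issue ADD r0<-Add1 // r0:Add1,r1:-4,r2:Add3,r3:6,r4:Mul1
cycle 9: CDB Add2=-27; issue MUL r2<-Mul2 // r0:Add1,r1:-4,r2:Mul2,r3:6,r4:Mul1
cycle 10: CDB Add3=36 // r0:Add1,r1:-4,r2:Mul2,r3:6,r4:Mul1
cycle 11: - // r0:Add1,r1:-4,r2:Mul2,r3:6,r4:Mul1
cycle 12: - // r0:Add1,r1:-4,r2:Mul2,r3:6,r4:Mul1
cycle 13: CDB Mul1=-24 // r0:Add1,r1:-4,r2:Mul2,r3:6,r4:-24
cycle 14: - // r0:Add1,r1:-4,r2:Mul2,r3:6,r4:-24
cycle 15: - // r0:Add1,r1:-4,r2:Mul2,r3:6,r4:-24
cycle 16: CDB Add1=-28 // r0:-28,r1:-4,r2:Mul2,r3:6,r4:-24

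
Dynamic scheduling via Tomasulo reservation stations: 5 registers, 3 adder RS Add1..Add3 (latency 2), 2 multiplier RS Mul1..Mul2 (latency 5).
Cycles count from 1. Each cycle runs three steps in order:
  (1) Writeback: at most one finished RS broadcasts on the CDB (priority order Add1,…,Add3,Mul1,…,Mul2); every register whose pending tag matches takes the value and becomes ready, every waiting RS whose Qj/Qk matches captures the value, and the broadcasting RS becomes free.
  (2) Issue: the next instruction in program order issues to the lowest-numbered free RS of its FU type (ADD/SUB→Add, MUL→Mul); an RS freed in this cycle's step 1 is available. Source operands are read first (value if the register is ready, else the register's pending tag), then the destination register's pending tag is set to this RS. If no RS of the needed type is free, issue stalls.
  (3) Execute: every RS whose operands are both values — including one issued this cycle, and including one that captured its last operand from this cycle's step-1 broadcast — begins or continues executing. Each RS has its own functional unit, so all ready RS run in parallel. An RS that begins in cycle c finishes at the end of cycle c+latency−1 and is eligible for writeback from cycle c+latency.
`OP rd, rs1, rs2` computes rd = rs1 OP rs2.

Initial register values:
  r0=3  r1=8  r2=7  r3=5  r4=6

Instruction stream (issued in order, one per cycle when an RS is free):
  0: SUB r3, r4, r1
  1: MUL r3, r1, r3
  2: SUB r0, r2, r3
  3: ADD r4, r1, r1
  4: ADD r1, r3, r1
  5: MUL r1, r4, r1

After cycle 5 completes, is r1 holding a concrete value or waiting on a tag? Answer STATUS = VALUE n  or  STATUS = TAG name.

STATUS = TAG Add3

cycle 1: issue SUB r3<-Add1 // r0:3,r1:8,r2:7,r3:Add1,r4:6
cycle 2: issue MUL r3<-Mul1 // r0:3,r1:8,r2:7,r3:Mul1,r4:6
cycle 3: CDB Add1=-2; issue SUB r0<-Add1 // r0:Add1,r1:8,r2:7,r3:Mul1,r4:6
cycle 4: issue ADD r4<-Add2 // r0:Add1,r1:8,r2:7,r3:Mul1,r4:Add2
cycle 5: issue ADD r1<-Add3 // r0:Add1,r1:Add3,r2:7,r3:Mul1,r4:Add2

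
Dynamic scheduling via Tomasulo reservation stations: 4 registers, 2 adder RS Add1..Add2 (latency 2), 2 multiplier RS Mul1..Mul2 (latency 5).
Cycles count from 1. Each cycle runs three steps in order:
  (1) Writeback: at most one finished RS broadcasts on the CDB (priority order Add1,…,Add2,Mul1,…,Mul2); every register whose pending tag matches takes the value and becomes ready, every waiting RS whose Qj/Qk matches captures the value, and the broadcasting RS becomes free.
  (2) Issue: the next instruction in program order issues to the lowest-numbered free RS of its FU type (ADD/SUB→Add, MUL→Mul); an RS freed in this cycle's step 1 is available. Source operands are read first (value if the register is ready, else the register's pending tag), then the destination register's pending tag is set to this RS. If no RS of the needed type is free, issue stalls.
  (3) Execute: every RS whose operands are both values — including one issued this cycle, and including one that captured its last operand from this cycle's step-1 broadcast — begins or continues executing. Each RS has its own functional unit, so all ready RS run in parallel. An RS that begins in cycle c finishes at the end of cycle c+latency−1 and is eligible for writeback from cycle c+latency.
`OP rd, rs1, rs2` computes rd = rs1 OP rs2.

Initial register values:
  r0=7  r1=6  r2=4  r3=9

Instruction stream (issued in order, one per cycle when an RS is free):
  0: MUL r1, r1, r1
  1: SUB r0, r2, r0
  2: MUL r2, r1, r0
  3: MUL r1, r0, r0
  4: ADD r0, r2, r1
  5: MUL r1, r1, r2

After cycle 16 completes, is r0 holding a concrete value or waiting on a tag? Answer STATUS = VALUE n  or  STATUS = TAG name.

  c1: issue MUL r1<-Mul1  regs: r0:7,r1:Mul1,r2:4,r3:9
  c2: issue SUB r0<-Add1  regs: r0:Add1,r1:Mul1,r2:4,r3:9
  c3: issue MUL r2<-Mul2  regs: r0:Add1,r1:Mul1,r2:Mul2,r3:9
  c4: CDB Add1=-3; stall  regs: r0:-3,r1:Mul1,r2:Mul2,r3:9
  c5: stall  regs: r0:-3,r1:Mul1,r2:Mul2,r3:9
  c6: CDB Mul1=36; issue MUL r1<-Mul1  regs: r0:-3,r1:Mul1,r2:Mul2,r3:9
  c7: issue ADD r0<-Add1  regs: r0:Add1,r1:Mul1,r2:Mul2,r3:9
  c8: stall  regs: r0:Add1,r1:Mul1,r2:Mul2,r3:9
  c9: stall  regs: r0:Add1,r1:Mul1,r2:Mul2,r3:9
  c10: stall  regs: r0:Add1,r1:Mul1,r2:Mul2,r3:9
  c11: CDB Mul1=9; issue MUL r1<-Mul1  regs: r0:Add1,r1:Mul1,r2:Mul2,r3:9
  c12: CDB Mul2=-108  regs: r0:Add1,r1:Mul1,r2:-108,r3:9
  c13: -  regs: r0:Add1,r1:Mul1,r2:-108,r3:9
  c14: CDB Add1=-99  regs: r0:-99,r1:Mul1,r2:-108,r3:9
  c15: -  regs: r0:-99,r1:Mul1,r2:-108,r3:9
  c16: -  regs: r0:-99,r1:Mul1,r2:-108,r3:9

STATUS = VALUE -99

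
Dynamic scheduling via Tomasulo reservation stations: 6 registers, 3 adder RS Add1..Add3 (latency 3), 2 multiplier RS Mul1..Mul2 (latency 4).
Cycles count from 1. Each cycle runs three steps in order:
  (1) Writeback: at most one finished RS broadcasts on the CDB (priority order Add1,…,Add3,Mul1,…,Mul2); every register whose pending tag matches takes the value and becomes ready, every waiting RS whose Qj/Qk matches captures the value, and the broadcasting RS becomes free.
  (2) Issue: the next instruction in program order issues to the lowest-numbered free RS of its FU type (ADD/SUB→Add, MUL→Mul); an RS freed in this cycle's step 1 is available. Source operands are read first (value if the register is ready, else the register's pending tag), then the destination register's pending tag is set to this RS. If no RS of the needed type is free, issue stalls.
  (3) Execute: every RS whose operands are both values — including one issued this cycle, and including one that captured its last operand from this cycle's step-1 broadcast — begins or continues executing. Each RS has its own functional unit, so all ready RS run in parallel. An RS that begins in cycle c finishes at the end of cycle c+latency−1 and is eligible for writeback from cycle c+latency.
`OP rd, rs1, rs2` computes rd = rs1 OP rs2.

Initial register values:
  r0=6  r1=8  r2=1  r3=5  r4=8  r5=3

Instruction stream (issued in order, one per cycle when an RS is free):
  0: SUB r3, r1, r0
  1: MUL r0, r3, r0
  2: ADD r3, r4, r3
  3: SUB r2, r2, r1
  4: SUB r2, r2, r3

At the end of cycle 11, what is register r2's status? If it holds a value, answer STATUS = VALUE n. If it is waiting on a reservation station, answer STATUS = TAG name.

STATUS = VALUE -17

cycle 1: issue SUB r3<-Add1 // r0:6,r1:8,r2:1,r3:Add1,r4:8,r5:3
cycle 2: issue MUL r0<-Mul1 // r0:Mul1,r1:8,r2:1,r3:Add1,r4:8,r5:3
cycle 3: issue ADD r3<-Add2 // r0:Mul1,r1:8,r2:1,r3:Add2,r4:8,r5:3
cycle 4: CDB Add1=2; issue SUB r2<-Add1 // r0:Mul1,r1:8,r2:Add1,r3:Add2,r4:8,r5:3
cycle 5: issue SUB r2<-Add3 // r0:Mul1,r1:8,r2:Add3,r3:Add2,r4:8,r5:3
cycle 6: - // r0:Mul1,r1:8,r2:Add3,r3:Add2,r4:8,r5:3
cycle 7: CDB Add1=-7 // r0:Mul1,r1:8,r2:Add3,r3:Add2,r4:8,r5:3
cycle 8: CDB Add2=10 // r0:Mul1,r1:8,r2:Add3,r3:10,r4:8,r5:3
cycle 9: CDB Mul1=12 // r0:12,r1:8,r2:Add3,r3:10,r4:8,r5:3
cycle 10: - // r0:12,r1:8,r2:Add3,r3:10,r4:8,r5:3
cycle 11: CDB Add3=-17 // r0:12,r1:8,r2:-17,r3:10,r4:8,r5:3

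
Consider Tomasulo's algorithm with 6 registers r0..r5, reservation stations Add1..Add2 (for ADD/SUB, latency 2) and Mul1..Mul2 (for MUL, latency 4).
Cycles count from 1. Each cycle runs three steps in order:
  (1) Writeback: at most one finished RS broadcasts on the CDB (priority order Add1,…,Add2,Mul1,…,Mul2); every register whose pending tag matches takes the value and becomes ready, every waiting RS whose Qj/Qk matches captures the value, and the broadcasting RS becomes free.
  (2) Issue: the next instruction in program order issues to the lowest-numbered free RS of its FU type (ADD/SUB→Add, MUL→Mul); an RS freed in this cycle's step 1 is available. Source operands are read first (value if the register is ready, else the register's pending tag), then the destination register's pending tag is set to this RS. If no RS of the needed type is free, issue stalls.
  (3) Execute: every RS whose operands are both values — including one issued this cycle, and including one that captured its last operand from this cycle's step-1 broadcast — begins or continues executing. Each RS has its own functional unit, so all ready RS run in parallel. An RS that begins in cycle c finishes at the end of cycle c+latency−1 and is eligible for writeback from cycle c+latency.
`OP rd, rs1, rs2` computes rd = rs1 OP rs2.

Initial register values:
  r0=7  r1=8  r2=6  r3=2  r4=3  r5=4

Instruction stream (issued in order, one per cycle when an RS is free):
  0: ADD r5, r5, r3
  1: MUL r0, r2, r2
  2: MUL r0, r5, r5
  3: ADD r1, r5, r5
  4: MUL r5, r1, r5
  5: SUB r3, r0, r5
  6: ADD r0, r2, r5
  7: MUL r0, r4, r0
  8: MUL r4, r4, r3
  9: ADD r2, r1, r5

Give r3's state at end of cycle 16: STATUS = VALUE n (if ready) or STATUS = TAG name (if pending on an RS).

c1: issue ADD r5<-Add1 | r0:7,r1:8,r2:6,r3:2,r4:3,r5:Add1
c2: issue MUL r0<-Mul1 | r0:Mul1,r1:8,r2:6,r3:2,r4:3,r5:Add1
c3: CDB Add1=6; issue MUL r0<-Mul2 | r0:Mul2,r1:8,r2:6,r3:2,r4:3,r5:6
c4: issue ADD r1<-Add1 | r0:Mul2,r1:Add1,r2:6,r3:2,r4:3,r5:6
c5: stall | r0:Mul2,r1:Add1,r2:6,r3:2,r4:3,r5:6
c6: CDB Add1=12; stall | r0:Mul2,r1:12,r2:6,r3:2,r4:3,r5:6
c7: CDB Mul1=36; issue MUL r5<-Mul1 | r0:Mul2,r1:12,r2:6,r3:2,r4:3,r5:Mul1
c8: CDB Mul2=36; issue SUB r3<-Add1 | r0:36,r1:12,r2:6,r3:Add1,r4:3,r5:Mul1
c9: issue ADD r0<-Add2 | r0:Add2,r1:12,r2:6,r3:Add1,r4:3,r5:Mul1
c10: issue MUL r0<-Mul2 | r0:Mul2,r1:12,r2:6,r3:Add1,r4:3,r5:Mul1
c11: CDB Mul1=72; issue MUL r4<-Mul1 | r0:Mul2,r1:12,r2:6,r3:Add1,r4:Mul1,r5:72
c12: stall | r0:Mul2,r1:12,r2:6,r3:Add1,r4:Mul1,r5:72
c13: CDB Add1=-36; issue ADD r2<-Add1 | r0:Mul2,r1:12,r2:Add1,r3:-36,r4:Mul1,r5:72
c14: CDB Add2=78 | r0:Mul2,r1:12,r2:Add1,r3:-36,r4:Mul1,r5:72
c15: CDB Add1=84 | r0:Mul2,r1:12,r2:84,r3:-36,r4:Mul1,r5:72
c16: - | r0:Mul2,r1:12,r2:84,r3:-36,r4:Mul1,r5:72

STATUS = VALUE -36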